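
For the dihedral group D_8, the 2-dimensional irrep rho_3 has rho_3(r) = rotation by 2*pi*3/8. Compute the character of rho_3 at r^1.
chi_{rho_3}(r^1) = 2*cos(2*pi*3*1/8) = -sqrt(2)

Argument: rho_3(r^1) is rotation by angle 2*pi*3*1/8, whose trace is 2*cos(2*pi*3*1/8) = -sqrt(2).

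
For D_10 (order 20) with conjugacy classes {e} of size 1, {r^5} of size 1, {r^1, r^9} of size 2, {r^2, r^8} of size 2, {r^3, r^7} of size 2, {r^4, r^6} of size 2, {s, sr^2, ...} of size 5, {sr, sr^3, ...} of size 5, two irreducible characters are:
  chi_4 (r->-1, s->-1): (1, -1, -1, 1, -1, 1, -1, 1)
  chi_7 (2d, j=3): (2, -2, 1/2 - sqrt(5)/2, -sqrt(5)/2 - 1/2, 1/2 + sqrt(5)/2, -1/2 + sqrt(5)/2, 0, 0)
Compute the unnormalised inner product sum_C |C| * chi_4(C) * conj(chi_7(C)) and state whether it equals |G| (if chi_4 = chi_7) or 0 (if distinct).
Sum = 0; so <chi_4, chi_7> = 0 (distinct irreducibles are orthogonal).

Working: Compute term by term over conjugacy classes (|C| * chi_4(C) * conj(chi_7(C))):
  1*(1)*conj(2) + 1*(-1)*conj(-2) + 2*(-1)*conj(1/2 - sqrt(5)/2) + 2*(1)*conj(-sqrt(5)/2 - 1/2) + 2*(-1)*conj(1/2 + sqrt(5)/2) + 2*(1)*conj(-1/2 + sqrt(5)/2) + 5*(-1)*conj(0) + 5*(1)*conj(0)
  = (2) + (2) + (-1 + sqrt(5)) + (-sqrt(5) - 1) + (-sqrt(5) - 1) + (-1 + sqrt(5)) + (0) + (0)
  = 0.
Dividing by |G| = 20 gives 0/20 = 0, matching the row-orthogonality relation <chi_4, chi_7> = [chi_4 = chi_7].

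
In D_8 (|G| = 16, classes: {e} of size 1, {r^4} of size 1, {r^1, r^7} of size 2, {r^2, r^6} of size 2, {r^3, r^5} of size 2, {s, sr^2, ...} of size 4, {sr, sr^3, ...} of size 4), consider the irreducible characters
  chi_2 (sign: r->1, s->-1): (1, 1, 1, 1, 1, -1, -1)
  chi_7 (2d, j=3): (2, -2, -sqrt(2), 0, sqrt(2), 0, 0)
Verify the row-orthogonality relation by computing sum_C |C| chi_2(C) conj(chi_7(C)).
Sum = 0; so <chi_2, chi_7> = 0 (distinct irreducibles are orthogonal).

Compute term by term over conjugacy classes (|C| * chi_2(C) * conj(chi_7(C))):
  1*(1)*conj(2) + 1*(1)*conj(-2) + 2*(1)*conj(-sqrt(2)) + 2*(1)*conj(0) + 2*(1)*conj(sqrt(2)) + 4*(-1)*conj(0) + 4*(-1)*conj(0)
  = (2) + (-2) + (-2*sqrt(2)) + (0) + (2*sqrt(2)) + (0) + (0)
  = 0.
Dividing by |G| = 16 gives 0/16 = 0, matching the row-orthogonality relation <chi_2, chi_7> = [chi_2 = chi_7].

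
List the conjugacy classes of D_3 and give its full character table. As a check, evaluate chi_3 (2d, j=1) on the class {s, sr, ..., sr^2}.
Conjugacy classes: {e} of size 1, {r^1, r^2} of size 2, {s, sr, ..., sr^2} of size 3.
Character table:
  irrep \ class              {e} (size 1)  {r^1, r^2} (size 2)  {s, sr, ..., sr^2} (size 3)
  chi_1 (triv)               1             1                    1                          
  chi_2 (sign: r->1, s->-1)  1             1                    -1                         
  chi_3 (2d, j=1)            2             -1                   0                          

Spot check: chi_3 (2d, j=1) on {s, sr, ..., sr^2} = 0.

Proof sketch: D_3 has order 2*3 = 6 with 3 conjugacy classes, hence 3 irreducibles. Sum of squared dims 1 + 1 + 4 = 6 = |G|. Linear characters come from the abelianisation; the 2-dimensional irreps have character r^k -> 2*cos(2*pi*j*k/3), reflections -> 0.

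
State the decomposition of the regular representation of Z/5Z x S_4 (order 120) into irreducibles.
Each irreducible V_i of dimension d_i appears with multiplicity d_i, i.e. rho_reg = (direct sum over all irreducibles V_i) d_i V_i. The irreducible dimensions for Z/5Z x S_4 are 1, 1, 1, 1, 1, 1, 1, 1, 1, 1, 2, 2, 2, 2, 2, 3, 3, 3, 3, 3, 3, 3, 3, 3, 3: 10 irreducibles of dimension 1, each with multiplicity 1; 5 irreducibles of dimension 2, each with multiplicity 2; 10 irreducibles of dimension 3, each with multiplicity 3. Total dimension 10*1*1 + 5*2*2 + 10*3*3 = 120 = |G|.

Derivation: General theorem: in the regular representation of a finite group G, each irreducible appears with multiplicity equal to its dimension. Check: dim(rho_reg) = sum d_i^2 = 1 + 1 + 1 + 1 + 1 + 1 + 1 + 1 + 1 + 1 + 4 + 4 + 4 + 4 + 4 + 9 + 9 + 9 + 9 + 9 + 9 + 9 + 9 + 9 + 9 = 120 = |G|.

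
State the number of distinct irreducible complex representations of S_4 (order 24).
5

Working: The number of irreducible complex representations of a finite group equals its number of conjugacy classes. Conjugacy classes in S_4 correspond to cycle types, i.e. partitions of 4; there are p(4) = 5 of them, so S_4 (order 24) has exactly 5 irreducible complex representations.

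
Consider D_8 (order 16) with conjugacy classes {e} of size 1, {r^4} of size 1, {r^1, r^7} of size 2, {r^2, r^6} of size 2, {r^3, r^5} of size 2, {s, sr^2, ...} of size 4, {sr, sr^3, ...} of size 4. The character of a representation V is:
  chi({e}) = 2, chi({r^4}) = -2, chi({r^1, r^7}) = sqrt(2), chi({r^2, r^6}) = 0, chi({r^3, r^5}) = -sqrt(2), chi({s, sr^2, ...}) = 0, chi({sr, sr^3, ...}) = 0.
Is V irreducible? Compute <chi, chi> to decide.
Irreducible: <chi, chi> = 1.

Argument: <chi, chi> = (1/|G|) sum_C |C| * |chi(C)|^2 = (1/16)[1*|2|^2 + 1*|-2|^2 + 2*|sqrt(2)|^2 + 2*|0|^2 + 2*|-sqrt(2)|^2 + 4*|0|^2 + 4*|0|^2]
  = (1/16)[(4) + (4) + (4) + (0) + (4) + (0) + (0)] = 16/16 = 1.
A character is irreducible iff <chi, chi> = 1, so this representation is irreducible.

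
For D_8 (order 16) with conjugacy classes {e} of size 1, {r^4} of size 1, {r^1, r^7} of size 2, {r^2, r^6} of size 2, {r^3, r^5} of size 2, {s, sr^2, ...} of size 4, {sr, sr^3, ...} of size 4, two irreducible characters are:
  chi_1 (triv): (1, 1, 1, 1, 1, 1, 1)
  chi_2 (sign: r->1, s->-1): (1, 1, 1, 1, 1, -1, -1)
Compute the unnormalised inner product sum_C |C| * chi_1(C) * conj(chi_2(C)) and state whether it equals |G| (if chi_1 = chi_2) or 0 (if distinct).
Sum = 0; so <chi_1, chi_2> = 0 (distinct irreducibles are orthogonal).

Explanation: Compute term by term over conjugacy classes (|C| * chi_1(C) * conj(chi_2(C))):
  1*(1)*conj(1) + 1*(1)*conj(1) + 2*(1)*conj(1) + 2*(1)*conj(1) + 2*(1)*conj(1) + 4*(1)*conj(-1) + 4*(1)*conj(-1)
  = (1) + (1) + (2) + (2) + (2) + (-4) + (-4)
  = 0.
Dividing by |G| = 16 gives 0/16 = 0, matching the row-orthogonality relation <chi_1, chi_2> = [chi_1 = chi_2].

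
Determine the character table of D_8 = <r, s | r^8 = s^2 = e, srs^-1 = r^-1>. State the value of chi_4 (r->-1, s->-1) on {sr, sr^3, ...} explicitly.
Conjugacy classes: {e} of size 1, {r^4} of size 1, {r^1, r^7} of size 2, {r^2, r^6} of size 2, {r^3, r^5} of size 2, {s, sr^2, ...} of size 4, {sr, sr^3, ...} of size 4.
Character table:
  irrep \ class              {e} (size 1)  {r^4} (size 1)  {r^1, r^7} (size 2)  {r^2, r^6} (size 2)  {r^3, r^5} (size 2)  {s, sr^2, ...} (size 4)  {sr, sr^3, ...} (size 4)
  chi_1 (triv)               1             1               1                    1                    1                    1                        1                       
  chi_2 (sign: r->1, s->-1)  1             1               1                    1                    1                    -1                       -1                      
  chi_3 (r->-1, s->1)        1             1               -1                   1                    -1                   1                        -1                      
  chi_4 (r->-1, s->-1)       1             1               -1                   1                    -1                   -1                       1                       
  chi_5 (2d, j=1)            2             -2              sqrt(2)              0                    -sqrt(2)             0                        0                       
  chi_6 (2d, j=2)            2             2               0                    -2                   0                    0                        0                       
  chi_7 (2d, j=3)            2             -2              -sqrt(2)             0                    sqrt(2)              0                        0                       

Spot check: chi_4 (r->-1, s->-1) on {sr, sr^3, ...} = 1.

Argument: D_8 has order 2*8 = 16 with 7 conjugacy classes, hence 7 irreducibles. Sum of squared dims 1 + 1 + 1 + 1 + 4 + 4 + 4 = 16 = |G|. Linear characters come from the abelianisation; the 2-dimensional irreps have character r^k -> 2*cos(2*pi*j*k/8), reflections -> 0.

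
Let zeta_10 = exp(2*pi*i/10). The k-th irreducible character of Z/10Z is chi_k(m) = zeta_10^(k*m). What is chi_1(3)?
chi_1(3) = zeta_10^3 = exp(3*I*pi/5)

Justification: chi_1(3) = zeta_10^(1*3) = zeta_10^3. Since zeta_10^10 = 1, this equals zeta_10^3 = exp(2*pi*i*3/10) = exp(3*I*pi/5).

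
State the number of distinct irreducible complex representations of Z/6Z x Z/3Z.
18

Details: The number of irreducible complex representations of a finite group equals its number of conjugacy classes. Z/6Z x Z/3Z is abelian of order 18, so every element is its own conjugacy class: 18 classes, so Z/6Z x Z/3Z (order 18) has exactly 18 irreducible complex representations.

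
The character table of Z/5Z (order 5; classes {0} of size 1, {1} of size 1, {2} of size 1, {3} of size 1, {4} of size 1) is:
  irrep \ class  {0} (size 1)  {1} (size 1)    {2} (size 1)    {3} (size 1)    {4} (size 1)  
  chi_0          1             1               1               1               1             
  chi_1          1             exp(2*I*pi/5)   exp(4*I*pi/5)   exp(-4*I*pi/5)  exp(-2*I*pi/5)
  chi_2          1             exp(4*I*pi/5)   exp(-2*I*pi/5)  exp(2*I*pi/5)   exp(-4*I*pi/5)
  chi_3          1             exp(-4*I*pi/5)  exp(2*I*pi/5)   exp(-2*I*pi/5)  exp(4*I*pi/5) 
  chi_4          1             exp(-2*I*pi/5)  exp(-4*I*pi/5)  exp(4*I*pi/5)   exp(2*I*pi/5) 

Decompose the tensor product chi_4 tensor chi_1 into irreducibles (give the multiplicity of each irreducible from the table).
chi_4 tensor chi_1 = chi_0 (all other irreducibles have multiplicity 0).

Solution. The character of a tensor product is the pointwise product (chi_4 * chi_1)(C) = chi_4(C) * chi_1(C):
  {0}: (1)*(1), {1}: (exp(-2*I*pi/5))*(exp(2*I*pi/5)), {2}: (exp(-4*I*pi/5))*(exp(4*I*pi/5)), {3}: (exp(4*I*pi/5))*(exp(-4*I*pi/5)), {4}: (exp(2*I*pi/5))*(exp(-2*I*pi/5))
so (chi_4 * chi_1) takes values
  {0} -> 1, {1} -> 1, {2} -> 1, {3} -> 1, {4} -> 1.
Now take the inner product of this character with each irreducible chi from the table, <chi_4*chi_1, chi> = (1/5) sum_C |C| (chi_4*chi_1)(C) conj(chi(C)):
  <chi_4*chi_1, chi_0> = (1/5)[1*(1)*conj(1) + 1*(1)*conj(1) + 1*(1)*conj(1) + 1*(1)*conj(1) + 1*(1)*conj(1)]
      = (1/5)[(1) + (1) + (1) + (1) + (1)] = 5/5 = 1
  <chi_4*chi_1, chi_1> = (1/5)[1*(1)*conj(1) + 1*(1)*conj(exp(2*I*pi/5)) + 1*(1)*conj(exp(4*I*pi/5)) + 1*(1)*conj(exp(-4*I*pi/5)) + 1*(1)*conj(exp(-2*I*pi/5))]
      = (1/5)[(1) + (exp(-2*I*pi/5)) + (exp(-4*I*pi/5)) + (exp(4*I*pi/5)) + (exp(2*I*pi/5))] = 0/5 = 0
  <chi_4*chi_1, chi_2> = (1/5)[1*(1)*conj(1) + 1*(1)*conj(exp(4*I*pi/5)) + 1*(1)*conj(exp(-2*I*pi/5)) + 1*(1)*conj(exp(2*I*pi/5)) + 1*(1)*conj(exp(-4*I*pi/5))]
      = (1/5)[(1) + (exp(-4*I*pi/5)) + (exp(2*I*pi/5)) + (exp(-2*I*pi/5)) + (exp(4*I*pi/5))] = 0/5 = 0
  <chi_4*chi_1, chi_3> = (1/5)[1*(1)*conj(1) + 1*(1)*conj(exp(-4*I*pi/5)) + 1*(1)*conj(exp(2*I*pi/5)) + 1*(1)*conj(exp(-2*I*pi/5)) + 1*(1)*conj(exp(4*I*pi/5))]
      = (1/5)[(1) + (exp(4*I*pi/5)) + (exp(-2*I*pi/5)) + (exp(2*I*pi/5)) + (exp(-4*I*pi/5))] = 0/5 = 0
  <chi_4*chi_1, chi_4> = (1/5)[1*(1)*conj(1) + 1*(1)*conj(exp(-2*I*pi/5)) + 1*(1)*conj(exp(-4*I*pi/5)) + 1*(1)*conj(exp(4*I*pi/5)) + 1*(1)*conj(exp(2*I*pi/5))]
      = (1/5)[(1) + (exp(2*I*pi/5)) + (exp(4*I*pi/5)) + (exp(-4*I*pi/5)) + (exp(-2*I*pi/5))] = 0/5 = 0
(Exp terms are combined using exp(i*s)*conj(exp(i*t)) = exp(i*(s-t)), and sums of them are collapsed using the identity that for every m > 1 the m distinct m-th roots of unity sum to 0, e.g. 1 + exp(2*I*pi/3) + exp(-2*I*pi/3) = 0.)
Hence the multiplicities are chi_0: 1. Dimension check: dim(chi_4)*dim(chi_1) = 1*1 = 1 and sum (mult * dim) = 1*1 = 1.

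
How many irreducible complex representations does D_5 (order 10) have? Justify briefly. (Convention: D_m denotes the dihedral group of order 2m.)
4

The number of irreducible complex representations of a finite group equals its number of conjugacy classes. D_5 has 4 conjugacy classes ((n+3)/2 for n odd), so D_5 (order 10) has exactly 4 irreducible complex representations.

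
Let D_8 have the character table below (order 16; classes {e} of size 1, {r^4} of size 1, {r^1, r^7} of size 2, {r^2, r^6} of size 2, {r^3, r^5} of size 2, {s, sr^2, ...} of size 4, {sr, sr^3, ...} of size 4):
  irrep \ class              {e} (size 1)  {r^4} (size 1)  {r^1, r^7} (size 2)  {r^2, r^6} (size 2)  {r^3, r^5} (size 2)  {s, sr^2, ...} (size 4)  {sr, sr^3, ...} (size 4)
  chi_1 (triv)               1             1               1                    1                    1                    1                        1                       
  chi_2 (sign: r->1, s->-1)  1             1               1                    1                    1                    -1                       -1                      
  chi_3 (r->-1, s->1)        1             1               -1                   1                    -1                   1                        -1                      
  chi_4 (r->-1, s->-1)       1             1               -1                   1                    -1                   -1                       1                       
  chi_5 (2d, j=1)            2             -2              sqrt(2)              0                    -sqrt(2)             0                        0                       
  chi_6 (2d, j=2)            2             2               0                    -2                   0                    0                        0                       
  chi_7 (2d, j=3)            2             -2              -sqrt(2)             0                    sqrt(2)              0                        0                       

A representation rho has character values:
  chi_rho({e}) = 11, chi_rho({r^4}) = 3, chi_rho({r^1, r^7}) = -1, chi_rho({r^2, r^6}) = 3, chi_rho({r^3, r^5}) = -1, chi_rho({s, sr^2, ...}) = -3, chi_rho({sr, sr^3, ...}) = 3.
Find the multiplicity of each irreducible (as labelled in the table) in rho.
Multiplicities: chi_1: 1, chi_2: 1, chi_3: 0, chi_4: 3, chi_5: 1, chi_6: 1, chi_7: 1.

Explanation: Use <chi_rho, chi> = (1/|G|) sum_C |C| * chi_rho(C) * conj(chi(C)) with |G| = 16 for each irreducible chi in the table:
  <chi_rho, chi_1> = (1/16)[1*(11)*conj(1) + 1*(3)*conj(1) + 2*(-1)*conj(1) + 2*(3)*conj(1) + 2*(-1)*conj(1) + 4*(-3)*conj(1) + 4*(3)*conj(1)]
      = (1/16)[(11) + (3) + (-2) + (6) + (-2) + (-12) + (12)] = 16/16 = 1
  <chi_rho, chi_2> = (1/16)[1*(11)*conj(1) + 1*(3)*conj(1) + 2*(-1)*conj(1) + 2*(3)*conj(1) + 2*(-1)*conj(1) + 4*(-3)*conj(-1) + 4*(3)*conj(-1)]
      = (1/16)[(11) + (3) + (-2) + (6) + (-2) + (12) + (-12)] = 16/16 = 1
  <chi_rho, chi_3> = (1/16)[1*(11)*conj(1) + 1*(3)*conj(1) + 2*(-1)*conj(-1) + 2*(3)*conj(1) + 2*(-1)*conj(-1) + 4*(-3)*conj(1) + 4*(3)*conj(-1)]
      = (1/16)[(11) + (3) + (2) + (6) + (2) + (-12) + (-12)] = 0/16 = 0
  <chi_rho, chi_4> = (1/16)[1*(11)*conj(1) + 1*(3)*conj(1) + 2*(-1)*conj(-1) + 2*(3)*conj(1) + 2*(-1)*conj(-1) + 4*(-3)*conj(-1) + 4*(3)*conj(1)]
      = (1/16)[(11) + (3) + (2) + (6) + (2) + (12) + (12)] = 48/16 = 3
  <chi_rho, chi_5> = (1/16)[1*(11)*conj(2) + 1*(3)*conj(-2) + 2*(-1)*conj(sqrt(2)) + 2*(3)*conj(0) + 2*(-1)*conj(-sqrt(2)) + 4*(-3)*conj(0) + 4*(3)*conj(0)]
      = (1/16)[(22) + (-6) + (-2*sqrt(2)) + (0) + (2*sqrt(2)) + (0) + (0)] = 16/16 = 1
  <chi_rho, chi_6> = (1/16)[1*(11)*conj(2) + 1*(3)*conj(2) + 2*(-1)*conj(0) + 2*(3)*conj(-2) + 2*(-1)*conj(0) + 4*(-3)*conj(0) + 4*(3)*conj(0)]
      = (1/16)[(22) + (6) + (0) + (-12) + (0) + (0) + (0)] = 16/16 = 1
  <chi_rho, chi_7> = (1/16)[1*(11)*conj(2) + 1*(3)*conj(-2) + 2*(-1)*conj(-sqrt(2)) + 2*(3)*conj(0) + 2*(-1)*conj(sqrt(2)) + 4*(-3)*conj(0) + 4*(3)*conj(0)]
      = (1/16)[(22) + (-6) + (2*sqrt(2)) + (0) + (-2*sqrt(2)) + (0) + (0)] = 16/16 = 1
Dimension check: dim(rho) = sum (mult * dim) = 1*1 + 1*1 + 0*1 + 3*1 + 1*2 + 1*2 + 1*2 = 11 = chi_rho(e) = 11.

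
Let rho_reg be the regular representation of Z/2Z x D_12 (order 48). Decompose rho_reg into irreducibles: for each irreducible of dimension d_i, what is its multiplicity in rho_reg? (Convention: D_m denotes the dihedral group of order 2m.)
Each irreducible V_i of dimension d_i appears with multiplicity d_i, i.e. rho_reg = (direct sum over all irreducibles V_i) d_i V_i. The irreducible dimensions for Z/2Z x D_12 are 1, 1, 1, 1, 1, 1, 1, 1, 2, 2, 2, 2, 2, 2, 2, 2, 2, 2: 8 irreducibles of dimension 1, each with multiplicity 1; 10 irreducibles of dimension 2, each with multiplicity 2. Total dimension 8*1*1 + 10*2*2 = 48 = |G|.

Why: General theorem: in the regular representation of a finite group G, each irreducible appears with multiplicity equal to its dimension. Check: dim(rho_reg) = sum d_i^2 = 1 + 1 + 1 + 1 + 1 + 1 + 1 + 1 + 4 + 4 + 4 + 4 + 4 + 4 + 4 + 4 + 4 + 4 = 48 = |G|.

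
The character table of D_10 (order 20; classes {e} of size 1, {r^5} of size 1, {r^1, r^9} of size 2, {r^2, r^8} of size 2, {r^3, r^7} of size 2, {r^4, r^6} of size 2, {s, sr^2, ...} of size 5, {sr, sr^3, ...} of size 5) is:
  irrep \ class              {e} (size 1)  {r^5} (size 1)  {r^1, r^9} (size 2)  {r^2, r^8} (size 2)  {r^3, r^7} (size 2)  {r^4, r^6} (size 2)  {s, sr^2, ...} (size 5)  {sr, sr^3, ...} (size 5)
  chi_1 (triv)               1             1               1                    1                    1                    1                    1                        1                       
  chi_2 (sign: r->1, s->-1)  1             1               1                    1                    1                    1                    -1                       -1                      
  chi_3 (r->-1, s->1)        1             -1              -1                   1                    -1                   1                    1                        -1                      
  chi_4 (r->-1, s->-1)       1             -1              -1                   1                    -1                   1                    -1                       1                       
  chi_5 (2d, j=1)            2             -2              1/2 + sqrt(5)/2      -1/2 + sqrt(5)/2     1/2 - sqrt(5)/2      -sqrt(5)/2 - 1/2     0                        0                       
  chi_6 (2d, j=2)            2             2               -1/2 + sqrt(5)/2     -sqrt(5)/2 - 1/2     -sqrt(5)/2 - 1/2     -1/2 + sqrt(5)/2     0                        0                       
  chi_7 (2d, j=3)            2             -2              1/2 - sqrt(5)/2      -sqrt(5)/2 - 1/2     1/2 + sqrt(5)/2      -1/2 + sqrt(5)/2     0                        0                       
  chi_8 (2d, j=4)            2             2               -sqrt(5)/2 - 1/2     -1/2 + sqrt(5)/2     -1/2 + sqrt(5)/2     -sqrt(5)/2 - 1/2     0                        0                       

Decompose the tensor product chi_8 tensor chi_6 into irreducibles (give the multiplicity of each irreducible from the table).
chi_8 tensor chi_6 = chi_6 + chi_8 (all other irreducibles have multiplicity 0).

Justification: The character of a tensor product is the pointwise product (chi_8 * chi_6)(C) = chi_8(C) * chi_6(C):
  {e}: (2)*(2), {r^5}: (2)*(2), {r^1, r^9}: (-sqrt(5)/2 - 1/2)*(-1/2 + sqrt(5)/2), {r^2, r^8}: (-1/2 + sqrt(5)/2)*(-sqrt(5)/2 - 1/2), {r^3, r^7}: (-1/2 + sqrt(5)/2)*(-sqrt(5)/2 - 1/2), {r^4, r^6}: (-sqrt(5)/2 - 1/2)*(-1/2 + sqrt(5)/2), {s, sr^2, ...}: (0)*(0), {sr, sr^3, ...}: (0)*(0)
so (chi_8 * chi_6) takes values
  {e} -> 4, {r^5} -> 4, {r^1, r^9} -> -1, {r^2, r^8} -> -1, {r^3, r^7} -> -1, {r^4, r^6} -> -1, {s, sr^2, ...} -> 0, {sr, sr^3, ...} -> 0.
Now take the inner product of this character with each irreducible chi from the table, <chi_8*chi_6, chi> = (1/20) sum_C |C| (chi_8*chi_6)(C) conj(chi(C)):
  <chi_8*chi_6, chi_1> = (1/20)[1*(4)*conj(1) + 1*(4)*conj(1) + 2*(-1)*conj(1) + 2*(-1)*conj(1) + 2*(-1)*conj(1) + 2*(-1)*conj(1) + 5*(0)*conj(1) + 5*(0)*conj(1)]
      = (1/20)[(4) + (4) + (-2) + (-2) + (-2) + (-2) + (0) + (0)] = 0/20 = 0
  <chi_8*chi_6, chi_2> = (1/20)[1*(4)*conj(1) + 1*(4)*conj(1) + 2*(-1)*conj(1) + 2*(-1)*conj(1) + 2*(-1)*conj(1) + 2*(-1)*conj(1) + 5*(0)*conj(-1) + 5*(0)*conj(-1)]
      = (1/20)[(4) + (4) + (-2) + (-2) + (-2) + (-2) + (0) + (0)] = 0/20 = 0
  <chi_8*chi_6, chi_3> = (1/20)[1*(4)*conj(1) + 1*(4)*conj(-1) + 2*(-1)*conj(-1) + 2*(-1)*conj(1) + 2*(-1)*conj(-1) + 2*(-1)*conj(1) + 5*(0)*conj(1) + 5*(0)*conj(-1)]
      = (1/20)[(4) + (-4) + (2) + (-2) + (2) + (-2) + (0) + (0)] = 0/20 = 0
  <chi_8*chi_6, chi_4> = (1/20)[1*(4)*conj(1) + 1*(4)*conj(-1) + 2*(-1)*conj(-1) + 2*(-1)*conj(1) + 2*(-1)*conj(-1) + 2*(-1)*conj(1) + 5*(0)*conj(-1) + 5*(0)*conj(1)]
      = (1/20)[(4) + (-4) + (2) + (-2) + (2) + (-2) + (0) + (0)] = 0/20 = 0
  <chi_8*chi_6, chi_5> = (1/20)[1*(4)*conj(2) + 1*(4)*conj(-2) + 2*(-1)*conj(1/2 + sqrt(5)/2) + 2*(-1)*conj(-1/2 + sqrt(5)/2) + 2*(-1)*conj(1/2 - sqrt(5)/2) + 2*(-1)*conj(-sqrt(5)/2 - 1/2) + 5*(0)*conj(0) + 5*(0)*conj(0)]
      = (1/20)[(8) + (-8) + (-sqrt(5) - 1) + (1 - sqrt(5)) + (-1 + sqrt(5)) + (1 + sqrt(5)) + (0) + (0)] = 0/20 = 0
  <chi_8*chi_6, chi_6> = (1/20)[1*(4)*conj(2) + 1*(4)*conj(2) + 2*(-1)*conj(-1/2 + sqrt(5)/2) + 2*(-1)*conj(-sqrt(5)/2 - 1/2) + 2*(-1)*conj(-sqrt(5)/2 - 1/2) + 2*(-1)*conj(-1/2 + sqrt(5)/2) + 5*(0)*conj(0) + 5*(0)*conj(0)]
      = (1/20)[(8) + (8) + (1 - sqrt(5)) + (1 + sqrt(5)) + (1 + sqrt(5)) + (1 - sqrt(5)) + (0) + (0)] = 20/20 = 1
  <chi_8*chi_6, chi_7> = (1/20)[1*(4)*conj(2) + 1*(4)*conj(-2) + 2*(-1)*conj(1/2 - sqrt(5)/2) + 2*(-1)*conj(-sqrt(5)/2 - 1/2) + 2*(-1)*conj(1/2 + sqrt(5)/2) + 2*(-1)*conj(-1/2 + sqrt(5)/2) + 5*(0)*conj(0) + 5*(0)*conj(0)]
      = (1/20)[(8) + (-8) + (-1 + sqrt(5)) + (1 + sqrt(5)) + (-sqrt(5) - 1) + (1 - sqrt(5)) + (0) + (0)] = 0/20 = 0
  <chi_8*chi_6, chi_8> = (1/20)[1*(4)*conj(2) + 1*(4)*conj(2) + 2*(-1)*conj(-sqrt(5)/2 - 1/2) + 2*(-1)*conj(-1/2 + sqrt(5)/2) + 2*(-1)*conj(-1/2 + sqrt(5)/2) + 2*(-1)*conj(-sqrt(5)/2 - 1/2) + 5*(0)*conj(0) + 5*(0)*conj(0)]
      = (1/20)[(8) + (8) + (1 + sqrt(5)) + (1 - sqrt(5)) + (1 - sqrt(5)) + (1 + sqrt(5)) + (0) + (0)] = 20/20 = 1
Hence the multiplicities are chi_6: 1, chi_8: 1. Dimension check: dim(chi_8)*dim(chi_6) = 2*2 = 4 and sum (mult * dim) = 1*2 + 1*2 = 4.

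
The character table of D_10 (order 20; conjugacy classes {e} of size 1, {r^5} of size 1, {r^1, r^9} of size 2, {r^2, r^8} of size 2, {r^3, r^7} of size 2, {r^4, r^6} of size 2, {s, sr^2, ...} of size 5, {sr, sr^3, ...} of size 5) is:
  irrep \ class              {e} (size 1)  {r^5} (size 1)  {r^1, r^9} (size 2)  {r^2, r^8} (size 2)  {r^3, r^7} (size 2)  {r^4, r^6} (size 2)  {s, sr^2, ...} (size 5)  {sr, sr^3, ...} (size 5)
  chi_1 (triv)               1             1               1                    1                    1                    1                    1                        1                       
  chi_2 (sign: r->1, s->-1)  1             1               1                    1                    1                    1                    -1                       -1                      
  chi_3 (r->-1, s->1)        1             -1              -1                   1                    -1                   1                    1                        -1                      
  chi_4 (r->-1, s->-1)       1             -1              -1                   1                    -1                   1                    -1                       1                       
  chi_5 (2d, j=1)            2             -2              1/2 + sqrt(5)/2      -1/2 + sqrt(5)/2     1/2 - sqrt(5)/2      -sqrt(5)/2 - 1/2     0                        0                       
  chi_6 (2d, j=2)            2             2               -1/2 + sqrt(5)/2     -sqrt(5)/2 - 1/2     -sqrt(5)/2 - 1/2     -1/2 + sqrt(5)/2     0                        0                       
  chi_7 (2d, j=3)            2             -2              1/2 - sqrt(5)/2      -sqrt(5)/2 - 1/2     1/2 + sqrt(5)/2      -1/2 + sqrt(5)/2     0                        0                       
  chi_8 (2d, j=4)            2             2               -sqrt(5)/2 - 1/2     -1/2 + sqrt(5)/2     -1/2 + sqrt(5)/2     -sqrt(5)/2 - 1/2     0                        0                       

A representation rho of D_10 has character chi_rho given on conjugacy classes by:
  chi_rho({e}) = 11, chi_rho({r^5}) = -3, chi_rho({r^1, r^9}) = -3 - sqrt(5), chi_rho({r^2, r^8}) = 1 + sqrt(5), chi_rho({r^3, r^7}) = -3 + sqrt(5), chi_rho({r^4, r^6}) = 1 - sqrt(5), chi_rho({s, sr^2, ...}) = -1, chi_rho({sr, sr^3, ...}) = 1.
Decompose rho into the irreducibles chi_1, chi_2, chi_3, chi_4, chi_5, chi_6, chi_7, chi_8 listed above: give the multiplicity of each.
Multiplicities: chi_1: 0, chi_2: 0, chi_3: 1, chi_4: 2, chi_5: 1, chi_6: 0, chi_7: 1, chi_8: 2.

Details: Use <chi_rho, chi> = (1/|G|) sum_C |C| * chi_rho(C) * conj(chi(C)) with |G| = 20 for each irreducible chi in the table:
  <chi_rho, chi_1> = (1/20)[1*(11)*conj(1) + 1*(-3)*conj(1) + 2*(-3 - sqrt(5))*conj(1) + 2*(1 + sqrt(5))*conj(1) + 2*(-3 + sqrt(5))*conj(1) + 2*(1 - sqrt(5))*conj(1) + 5*(-1)*conj(1) + 5*(1)*conj(1)]
      = (1/20)[(11) + (-3) + (-6 - 2*sqrt(5)) + (2 + 2*sqrt(5)) + (-6 + 2*sqrt(5)) + (2 - 2*sqrt(5)) + (-5) + (5)] = 0/20 = 0
  <chi_rho, chi_2> = (1/20)[1*(11)*conj(1) + 1*(-3)*conj(1) + 2*(-3 - sqrt(5))*conj(1) + 2*(1 + sqrt(5))*conj(1) + 2*(-3 + sqrt(5))*conj(1) + 2*(1 - sqrt(5))*conj(1) + 5*(-1)*conj(-1) + 5*(1)*conj(-1)]
      = (1/20)[(11) + (-3) + (-6 - 2*sqrt(5)) + (2 + 2*sqrt(5)) + (-6 + 2*sqrt(5)) + (2 - 2*sqrt(5)) + (5) + (-5)] = 0/20 = 0
  <chi_rho, chi_3> = (1/20)[1*(11)*conj(1) + 1*(-3)*conj(-1) + 2*(-3 - sqrt(5))*conj(-1) + 2*(1 + sqrt(5))*conj(1) + 2*(-3 + sqrt(5))*conj(-1) + 2*(1 - sqrt(5))*conj(1) + 5*(-1)*conj(1) + 5*(1)*conj(-1)]
      = (1/20)[(11) + (3) + (2*sqrt(5) + 6) + (2 + 2*sqrt(5)) + (6 - 2*sqrt(5)) + (2 - 2*sqrt(5)) + (-5) + (-5)] = 20/20 = 1
  <chi_rho, chi_4> = (1/20)[1*(11)*conj(1) + 1*(-3)*conj(-1) + 2*(-3 - sqrt(5))*conj(-1) + 2*(1 + sqrt(5))*conj(1) + 2*(-3 + sqrt(5))*conj(-1) + 2*(1 - sqrt(5))*conj(1) + 5*(-1)*conj(-1) + 5*(1)*conj(1)]
      = (1/20)[(11) + (3) + (2*sqrt(5) + 6) + (2 + 2*sqrt(5)) + (6 - 2*sqrt(5)) + (2 - 2*sqrt(5)) + (5) + (5)] = 40/20 = 2
  <chi_rho, chi_5> = (1/20)[1*(11)*conj(2) + 1*(-3)*conj(-2) + 2*(-3 - sqrt(5))*conj(1/2 + sqrt(5)/2) + 2*(1 + sqrt(5))*conj(-1/2 + sqrt(5)/2) + 2*(-3 + sqrt(5))*conj(1/2 - sqrt(5)/2) + 2*(1 - sqrt(5))*conj(-sqrt(5)/2 - 1/2) + 5*(-1)*conj(0) + 5*(1)*conj(0)]
      = (1/20)[(22) + (6) + (-4*sqrt(5) - 8) + (4) + (-8 + 4*sqrt(5)) + (4) + (0) + (0)] = 20/20 = 1
  <chi_rho, chi_6> = (1/20)[1*(11)*conj(2) + 1*(-3)*conj(2) + 2*(-3 - sqrt(5))*conj(-1/2 + sqrt(5)/2) + 2*(1 + sqrt(5))*conj(-sqrt(5)/2 - 1/2) + 2*(-3 + sqrt(5))*conj(-sqrt(5)/2 - 1/2) + 2*(1 - sqrt(5))*conj(-1/2 + sqrt(5)/2) + 5*(-1)*conj(0) + 5*(1)*conj(0)]
      = (1/20)[(22) + (-6) + (-2*sqrt(5) - 2) + (-6 - 2*sqrt(5)) + (-2 + 2*sqrt(5)) + (-6 + 2*sqrt(5)) + (0) + (0)] = 0/20 = 0
  <chi_rho, chi_7> = (1/20)[1*(11)*conj(2) + 1*(-3)*conj(-2) + 2*(-3 - sqrt(5))*conj(1/2 - sqrt(5)/2) + 2*(1 + sqrt(5))*conj(-sqrt(5)/2 - 1/2) + 2*(-3 + sqrt(5))*conj(1/2 + sqrt(5)/2) + 2*(1 - sqrt(5))*conj(-1/2 + sqrt(5)/2) + 5*(-1)*conj(0) + 5*(1)*conj(0)]
      = (1/20)[(22) + (6) + (2 + 2*sqrt(5)) + (-6 - 2*sqrt(5)) + (2 - 2*sqrt(5)) + (-6 + 2*sqrt(5)) + (0) + (0)] = 20/20 = 1
  <chi_rho, chi_8> = (1/20)[1*(11)*conj(2) + 1*(-3)*conj(2) + 2*(-3 - sqrt(5))*conj(-sqrt(5)/2 - 1/2) + 2*(1 + sqrt(5))*conj(-1/2 + sqrt(5)/2) + 2*(-3 + sqrt(5))*conj(-1/2 + sqrt(5)/2) + 2*(1 - sqrt(5))*conj(-sqrt(5)/2 - 1/2) + 5*(-1)*conj(0) + 5*(1)*conj(0)]
      = (1/20)[(22) + (-6) + (8 + 4*sqrt(5)) + (4) + (8 - 4*sqrt(5)) + (4) + (0) + (0)] = 40/20 = 2
Dimension check: dim(rho) = sum (mult * dim) = 0*1 + 0*1 + 1*1 + 2*1 + 1*2 + 0*2 + 1*2 + 2*2 = 11 = chi_rho(e) = 11.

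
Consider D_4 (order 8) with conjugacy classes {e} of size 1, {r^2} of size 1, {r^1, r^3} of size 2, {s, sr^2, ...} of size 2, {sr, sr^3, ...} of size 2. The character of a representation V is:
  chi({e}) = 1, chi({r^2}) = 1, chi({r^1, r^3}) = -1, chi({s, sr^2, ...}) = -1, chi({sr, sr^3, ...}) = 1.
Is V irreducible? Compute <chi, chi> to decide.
Irreducible: <chi, chi> = 1.

Reasoning: <chi, chi> = (1/|G|) sum_C |C| * |chi(C)|^2 = (1/8)[1*|1|^2 + 1*|1|^2 + 2*|-1|^2 + 2*|-1|^2 + 2*|1|^2]
  = (1/8)[(1) + (1) + (2) + (2) + (2)] = 8/8 = 1.
A character is irreducible iff <chi, chi> = 1, so this representation is irreducible.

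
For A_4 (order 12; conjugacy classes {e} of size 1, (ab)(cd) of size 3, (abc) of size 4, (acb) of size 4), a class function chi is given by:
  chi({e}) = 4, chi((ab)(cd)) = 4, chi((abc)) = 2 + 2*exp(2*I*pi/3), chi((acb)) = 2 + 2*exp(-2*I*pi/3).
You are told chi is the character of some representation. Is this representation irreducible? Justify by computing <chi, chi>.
Not irreducible (reducible): <chi, chi> = 8 > 1.

Reasoning: <chi, chi> = (1/|G|) sum_C |C| * |chi(C)|^2 = (1/12)[1*|4|^2 + 3*|4|^2 + 4*|2 + 2*exp(2*I*pi/3)|^2 + 4*|2 + 2*exp(-2*I*pi/3)|^2]
  = (1/12)[(16) + (48) + (16) + (16)] = 96/12 = 8.
(Exp terms are combined using exp(i*s)*conj(exp(i*t)) = exp(i*(s-t)), and sums of them are collapsed using the identity that for every m > 1 the m distinct m-th roots of unity sum to 0, e.g. 1 + exp(2*I*pi/3) + exp(-2*I*pi/3) = 0.)
A character is irreducible iff <chi, chi> = 1, so this representation is reducible.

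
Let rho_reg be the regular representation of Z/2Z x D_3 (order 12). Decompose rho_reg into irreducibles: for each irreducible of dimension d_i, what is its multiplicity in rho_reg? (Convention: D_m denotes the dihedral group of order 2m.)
Each irreducible V_i of dimension d_i appears with multiplicity d_i, i.e. rho_reg = (direct sum over all irreducibles V_i) d_i V_i. The irreducible dimensions for Z/2Z x D_3 are 1, 1, 1, 1, 2, 2: 4 irreducibles of dimension 1, each with multiplicity 1; 2 irreducibles of dimension 2, each with multiplicity 2. Total dimension 4*1*1 + 2*2*2 = 12 = |G|.

Solution. General theorem: in the regular representation of a finite group G, each irreducible appears with multiplicity equal to its dimension. Check: dim(rho_reg) = sum d_i^2 = 1 + 1 + 1 + 1 + 4 + 4 = 12 = |G|.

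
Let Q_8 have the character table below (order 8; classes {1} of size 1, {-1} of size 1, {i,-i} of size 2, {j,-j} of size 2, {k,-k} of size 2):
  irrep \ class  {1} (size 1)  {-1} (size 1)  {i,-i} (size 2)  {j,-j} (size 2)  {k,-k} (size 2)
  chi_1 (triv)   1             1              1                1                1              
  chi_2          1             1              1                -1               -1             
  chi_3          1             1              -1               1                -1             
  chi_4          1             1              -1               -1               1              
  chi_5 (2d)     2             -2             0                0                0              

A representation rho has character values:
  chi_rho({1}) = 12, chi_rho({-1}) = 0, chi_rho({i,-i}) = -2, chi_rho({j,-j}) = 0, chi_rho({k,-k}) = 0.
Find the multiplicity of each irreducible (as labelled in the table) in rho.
Multiplicities: chi_1: 1, chi_2: 1, chi_3: 2, chi_4: 2, chi_5: 3.

Solution. Use <chi_rho, chi> = (1/|G|) sum_C |C| * chi_rho(C) * conj(chi(C)) with |G| = 8 for each irreducible chi in the table:
  <chi_rho, chi_1> = (1/8)[1*(12)*conj(1) + 1*(0)*conj(1) + 2*(-2)*conj(1) + 2*(0)*conj(1) + 2*(0)*conj(1)]
      = (1/8)[(12) + (0) + (-4) + (0) + (0)] = 8/8 = 1
  <chi_rho, chi_2> = (1/8)[1*(12)*conj(1) + 1*(0)*conj(1) + 2*(-2)*conj(1) + 2*(0)*conj(-1) + 2*(0)*conj(-1)]
      = (1/8)[(12) + (0) + (-4) + (0) + (0)] = 8/8 = 1
  <chi_rho, chi_3> = (1/8)[1*(12)*conj(1) + 1*(0)*conj(1) + 2*(-2)*conj(-1) + 2*(0)*conj(1) + 2*(0)*conj(-1)]
      = (1/8)[(12) + (0) + (4) + (0) + (0)] = 16/8 = 2
  <chi_rho, chi_4> = (1/8)[1*(12)*conj(1) + 1*(0)*conj(1) + 2*(-2)*conj(-1) + 2*(0)*conj(-1) + 2*(0)*conj(1)]
      = (1/8)[(12) + (0) + (4) + (0) + (0)] = 16/8 = 2
  <chi_rho, chi_5> = (1/8)[1*(12)*conj(2) + 1*(0)*conj(-2) + 2*(-2)*conj(0) + 2*(0)*conj(0) + 2*(0)*conj(0)]
      = (1/8)[(24) + (0) + (0) + (0) + (0)] = 24/8 = 3
Dimension check: dim(rho) = sum (mult * dim) = 1*1 + 1*1 + 2*1 + 2*1 + 3*2 = 12 = chi_rho(e) = 12.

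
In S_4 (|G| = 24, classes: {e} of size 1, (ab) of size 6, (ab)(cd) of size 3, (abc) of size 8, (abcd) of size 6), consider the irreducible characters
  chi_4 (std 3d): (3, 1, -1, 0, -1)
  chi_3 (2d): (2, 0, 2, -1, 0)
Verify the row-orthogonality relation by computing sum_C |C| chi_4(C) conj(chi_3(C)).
Sum = 0; so <chi_4, chi_3> = 0 (distinct irreducibles are orthogonal).

Derivation: Compute term by term over conjugacy classes (|C| * chi_4(C) * conj(chi_3(C))):
  1*(3)*conj(2) + 6*(1)*conj(0) + 3*(-1)*conj(2) + 8*(0)*conj(-1) + 6*(-1)*conj(0)
  = (6) + (0) + (-6) + (0) + (0)
  = 0.
Dividing by |G| = 24 gives 0/24 = 0, matching the row-orthogonality relation <chi_4, chi_3> = [chi_4 = chi_3].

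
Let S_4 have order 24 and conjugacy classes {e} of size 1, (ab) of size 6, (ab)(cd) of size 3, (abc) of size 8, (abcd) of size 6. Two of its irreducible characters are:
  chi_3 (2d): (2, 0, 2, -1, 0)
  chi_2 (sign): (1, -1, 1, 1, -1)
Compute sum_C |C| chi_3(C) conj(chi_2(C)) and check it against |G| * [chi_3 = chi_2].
Sum = 0; so <chi_3, chi_2> = 0 (distinct irreducibles are orthogonal).

Why: Compute term by term over conjugacy classes (|C| * chi_3(C) * conj(chi_2(C))):
  1*(2)*conj(1) + 6*(0)*conj(-1) + 3*(2)*conj(1) + 8*(-1)*conj(1) + 6*(0)*conj(-1)
  = (2) + (0) + (6) + (-8) + (0)
  = 0.
Dividing by |G| = 24 gives 0/24 = 0, matching the row-orthogonality relation <chi_3, chi_2> = [chi_3 = chi_2].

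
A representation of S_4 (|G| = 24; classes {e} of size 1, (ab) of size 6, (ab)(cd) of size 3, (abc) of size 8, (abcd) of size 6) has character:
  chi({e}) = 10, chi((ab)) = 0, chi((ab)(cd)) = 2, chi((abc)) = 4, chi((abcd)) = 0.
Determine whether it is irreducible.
Not irreducible (reducible): <chi, chi> = 10 > 1.

Explanation: <chi, chi> = (1/|G|) sum_C |C| * |chi(C)|^2 = (1/24)[1*|10|^2 + 6*|0|^2 + 3*|2|^2 + 8*|4|^2 + 6*|0|^2]
  = (1/24)[(100) + (0) + (12) + (128) + (0)] = 240/24 = 10.
A character is irreducible iff <chi, chi> = 1, so this representation is reducible.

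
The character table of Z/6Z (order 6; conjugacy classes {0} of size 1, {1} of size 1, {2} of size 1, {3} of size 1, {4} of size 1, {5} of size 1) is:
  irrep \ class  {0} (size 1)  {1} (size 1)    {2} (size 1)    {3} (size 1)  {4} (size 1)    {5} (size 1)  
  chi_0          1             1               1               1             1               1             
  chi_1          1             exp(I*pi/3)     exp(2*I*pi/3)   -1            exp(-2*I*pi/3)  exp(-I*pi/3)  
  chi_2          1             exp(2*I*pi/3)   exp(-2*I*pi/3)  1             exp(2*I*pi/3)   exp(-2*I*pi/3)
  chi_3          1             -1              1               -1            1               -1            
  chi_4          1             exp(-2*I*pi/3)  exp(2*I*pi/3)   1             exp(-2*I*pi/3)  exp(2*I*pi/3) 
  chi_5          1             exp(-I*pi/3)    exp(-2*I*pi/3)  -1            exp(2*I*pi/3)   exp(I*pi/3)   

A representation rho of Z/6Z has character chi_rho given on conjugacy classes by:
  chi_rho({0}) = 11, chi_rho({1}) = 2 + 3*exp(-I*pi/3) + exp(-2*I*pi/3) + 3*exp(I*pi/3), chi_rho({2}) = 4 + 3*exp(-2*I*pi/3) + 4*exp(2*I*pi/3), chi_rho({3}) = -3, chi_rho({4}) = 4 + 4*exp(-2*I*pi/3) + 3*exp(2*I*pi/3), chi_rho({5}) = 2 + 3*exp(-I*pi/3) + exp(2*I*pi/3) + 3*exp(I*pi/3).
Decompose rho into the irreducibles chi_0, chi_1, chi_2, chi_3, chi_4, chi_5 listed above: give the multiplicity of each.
Multiplicities: chi_0: 3, chi_1: 3, chi_2: 0, chi_3: 1, chi_4: 1, chi_5: 3.

Derivation: Use <chi_rho, chi> = (1/|G|) sum_C |C| * chi_rho(C) * conj(chi(C)) with |G| = 6 for each irreducible chi in the table:
  <chi_rho, chi_0> = (1/6)[1*(11)*conj(1) + 1*(2 + 3*exp(-I*pi/3) + exp(-2*I*pi/3) + 3*exp(I*pi/3))*conj(1) + 1*(4 + 3*exp(-2*I*pi/3) + 4*exp(2*I*pi/3))*conj(1) + 1*(-3)*conj(1) + 1*(4 + 4*exp(-2*I*pi/3) + 3*exp(2*I*pi/3))*conj(1) + 1*(2 + 3*exp(-I*pi/3) + exp(2*I*pi/3) + 3*exp(I*pi/3))*conj(1)]
      = (1/6)[(11) + (2 + 3*exp(-I*pi/3) + exp(-2*I*pi/3) + 3*exp(I*pi/3)) + (4 + 3*exp(-2*I*pi/3) + 4*exp(2*I*pi/3)) + (-3) + (4 + 4*exp(-2*I*pi/3) + 3*exp(2*I*pi/3)) + (2 + 3*exp(-I*pi/3) + exp(2*I*pi/3) + 3*exp(I*pi/3))] = 18/6 = 3
  <chi_rho, chi_1> = (1/6)[1*(11)*conj(1) + 1*(2 + 3*exp(-I*pi/3) + exp(-2*I*pi/3) + 3*exp(I*pi/3))*conj(exp(I*pi/3)) + 1*(4 + 3*exp(-2*I*pi/3) + 4*exp(2*I*pi/3))*conj(exp(2*I*pi/3)) + 1*(-3)*conj(-1) + 1*(4 + 4*exp(-2*I*pi/3) + 3*exp(2*I*pi/3))*conj(exp(-2*I*pi/3)) + 1*(2 + 3*exp(-I*pi/3) + exp(2*I*pi/3) + 3*exp(I*pi/3))*conj(exp(-I*pi/3))]
      = (1/6)[(11) + (2 + 3*exp(-2*I*pi/3) + 2*exp(-I*pi/3)) + (4 + 4*exp(-2*I*pi/3) + 3*exp(2*I*pi/3)) + (3) + (4 + 3*exp(-2*I*pi/3) + 4*exp(2*I*pi/3)) + (2 + 2*exp(I*pi/3) + 3*exp(2*I*pi/3))] = 18/6 = 3
  <chi_rho, chi_2> = (1/6)[1*(11)*conj(1) + 1*(2 + 3*exp(-I*pi/3) + exp(-2*I*pi/3) + 3*exp(I*pi/3))*conj(exp(2*I*pi/3)) + 1*(4 + 3*exp(-2*I*pi/3) + 4*exp(2*I*pi/3))*conj(exp(-2*I*pi/3)) + 1*(-3)*conj(1) + 1*(4 + 4*exp(-2*I*pi/3) + 3*exp(2*I*pi/3))*conj(exp(2*I*pi/3)) + 1*(2 + 3*exp(-I*pi/3) + exp(2*I*pi/3) + 3*exp(I*pi/3))*conj(exp(-2*I*pi/3))]
      = (1/6)[(11) + (-3 + 3*exp(-I*pi/3) + 2*exp(-2*I*pi/3) + exp(2*I*pi/3)) + (-1) + (-3) + (-1) + (-3 + exp(-2*I*pi/3) + 2*exp(2*I*pi/3) + 3*exp(I*pi/3))] = 0/6 = 0
  <chi_rho, chi_3> = (1/6)[1*(11)*conj(1) + 1*(2 + 3*exp(-I*pi/3) + exp(-2*I*pi/3) + 3*exp(I*pi/3))*conj(-1) + 1*(4 + 3*exp(-2*I*pi/3) + 4*exp(2*I*pi/3))*conj(1) + 1*(-3)*conj(-1) + 1*(4 + 4*exp(-2*I*pi/3) + 3*exp(2*I*pi/3))*conj(1) + 1*(2 + 3*exp(-I*pi/3) + exp(2*I*pi/3) + 3*exp(I*pi/3))*conj(-1)]
      = (1/6)[(11) + (-2 - 3*exp(I*pi/3) - exp(-2*I*pi/3) - 3*exp(-I*pi/3)) + (4 + 3*exp(-2*I*pi/3) + 4*exp(2*I*pi/3)) + (3) + (4 + 4*exp(-2*I*pi/3) + 3*exp(2*I*pi/3)) + (-2 - 3*exp(I*pi/3) - exp(2*I*pi/3) - 3*exp(-I*pi/3))] = 6/6 = 1
  <chi_rho, chi_4> = (1/6)[1*(11)*conj(1) + 1*(2 + 3*exp(-I*pi/3) + exp(-2*I*pi/3) + 3*exp(I*pi/3))*conj(exp(-2*I*pi/3)) + 1*(4 + 3*exp(-2*I*pi/3) + 4*exp(2*I*pi/3))*conj(exp(2*I*pi/3)) + 1*(-3)*conj(1) + 1*(4 + 4*exp(-2*I*pi/3) + 3*exp(2*I*pi/3))*conj(exp(-2*I*pi/3)) + 1*(2 + 3*exp(-I*pi/3) + exp(2*I*pi/3) + 3*exp(I*pi/3))*conj(exp(2*I*pi/3))]
      = (1/6)[(11) + (-2 + 2*exp(2*I*pi/3) + 3*exp(I*pi/3)) + (4 + 4*exp(-2*I*pi/3) + 3*exp(2*I*pi/3)) + (-3) + (4 + 3*exp(-2*I*pi/3) + 4*exp(2*I*pi/3)) + (-2 + 3*exp(-I*pi/3) + 2*exp(-2*I*pi/3))] = 6/6 = 1
  <chi_rho, chi_5> = (1/6)[1*(11)*conj(1) + 1*(2 + 3*exp(-I*pi/3) + exp(-2*I*pi/3) + 3*exp(I*pi/3))*conj(exp(-I*pi/3)) + 1*(4 + 3*exp(-2*I*pi/3) + 4*exp(2*I*pi/3))*conj(exp(-2*I*pi/3)) + 1*(-3)*conj(-1) + 1*(4 + 4*exp(-2*I*pi/3) + 3*exp(2*I*pi/3))*conj(exp(2*I*pi/3)) + 1*(2 + 3*exp(-I*pi/3) + exp(2*I*pi/3) + 3*exp(I*pi/3))*conj(exp(I*pi/3))]
      = (1/6)[(11) + (3 + exp(-I*pi/3) + 2*exp(I*pi/3) + 3*exp(2*I*pi/3)) + (-1) + (3) + (-1) + (3 + 3*exp(-2*I*pi/3) + 2*exp(-I*pi/3) + exp(I*pi/3))] = 18/6 = 3
(Exp terms are combined using exp(i*s)*conj(exp(i*t)) = exp(i*(s-t)), and sums of them are collapsed using the identity that for every m > 1 the m distinct m-th roots of unity sum to 0, e.g. 1 + exp(2*I*pi/3) + exp(-2*I*pi/3) = 0.)
Dimension check: dim(rho) = sum (mult * dim) = 3*1 + 3*1 + 0*1 + 1*1 + 1*1 + 3*1 = 11 = chi_rho(e) = 11.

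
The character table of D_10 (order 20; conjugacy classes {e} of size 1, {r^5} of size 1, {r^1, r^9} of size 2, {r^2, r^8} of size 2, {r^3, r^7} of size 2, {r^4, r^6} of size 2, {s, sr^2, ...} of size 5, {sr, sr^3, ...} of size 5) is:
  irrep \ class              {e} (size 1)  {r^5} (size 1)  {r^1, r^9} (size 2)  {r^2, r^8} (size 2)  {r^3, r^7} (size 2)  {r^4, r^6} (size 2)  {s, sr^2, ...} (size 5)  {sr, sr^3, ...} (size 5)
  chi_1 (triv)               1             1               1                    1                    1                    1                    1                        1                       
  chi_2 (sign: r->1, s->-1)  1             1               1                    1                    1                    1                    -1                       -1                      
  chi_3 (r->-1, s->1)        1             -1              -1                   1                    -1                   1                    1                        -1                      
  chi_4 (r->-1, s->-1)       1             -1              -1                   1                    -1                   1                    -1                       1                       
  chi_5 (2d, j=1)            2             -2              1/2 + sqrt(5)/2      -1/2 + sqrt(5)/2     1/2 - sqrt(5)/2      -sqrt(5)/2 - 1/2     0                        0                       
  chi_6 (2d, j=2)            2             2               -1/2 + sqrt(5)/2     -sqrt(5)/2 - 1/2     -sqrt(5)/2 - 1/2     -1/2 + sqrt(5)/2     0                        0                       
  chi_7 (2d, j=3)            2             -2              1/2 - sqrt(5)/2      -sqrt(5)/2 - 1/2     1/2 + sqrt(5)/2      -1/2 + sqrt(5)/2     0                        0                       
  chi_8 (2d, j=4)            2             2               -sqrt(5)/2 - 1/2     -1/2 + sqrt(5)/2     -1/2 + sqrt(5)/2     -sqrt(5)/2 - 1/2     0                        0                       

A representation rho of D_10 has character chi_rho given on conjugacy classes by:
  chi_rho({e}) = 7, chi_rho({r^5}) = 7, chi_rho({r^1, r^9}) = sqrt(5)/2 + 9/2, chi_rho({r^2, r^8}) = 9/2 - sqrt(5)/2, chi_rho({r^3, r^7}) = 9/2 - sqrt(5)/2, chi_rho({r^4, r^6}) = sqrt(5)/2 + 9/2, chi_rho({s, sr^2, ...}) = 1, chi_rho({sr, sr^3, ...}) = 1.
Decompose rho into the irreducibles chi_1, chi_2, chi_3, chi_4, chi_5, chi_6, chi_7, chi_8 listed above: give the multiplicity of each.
Multiplicities: chi_1: 3, chi_2: 2, chi_3: 0, chi_4: 0, chi_5: 0, chi_6: 1, chi_7: 0, chi_8: 0.

Why: Use <chi_rho, chi> = (1/|G|) sum_C |C| * chi_rho(C) * conj(chi(C)) with |G| = 20 for each irreducible chi in the table:
  <chi_rho, chi_1> = (1/20)[1*(7)*conj(1) + 1*(7)*conj(1) + 2*(sqrt(5)/2 + 9/2)*conj(1) + 2*(9/2 - sqrt(5)/2)*conj(1) + 2*(9/2 - sqrt(5)/2)*conj(1) + 2*(sqrt(5)/2 + 9/2)*conj(1) + 5*(1)*conj(1) + 5*(1)*conj(1)]
      = (1/20)[(7) + (7) + (sqrt(5) + 9) + (9 - sqrt(5)) + (9 - sqrt(5)) + (sqrt(5) + 9) + (5) + (5)] = 60/20 = 3
  <chi_rho, chi_2> = (1/20)[1*(7)*conj(1) + 1*(7)*conj(1) + 2*(sqrt(5)/2 + 9/2)*conj(1) + 2*(9/2 - sqrt(5)/2)*conj(1) + 2*(9/2 - sqrt(5)/2)*conj(1) + 2*(sqrt(5)/2 + 9/2)*conj(1) + 5*(1)*conj(-1) + 5*(1)*conj(-1)]
      = (1/20)[(7) + (7) + (sqrt(5) + 9) + (9 - sqrt(5)) + (9 - sqrt(5)) + (sqrt(5) + 9) + (-5) + (-5)] = 40/20 = 2
  <chi_rho, chi_3> = (1/20)[1*(7)*conj(1) + 1*(7)*conj(-1) + 2*(sqrt(5)/2 + 9/2)*conj(-1) + 2*(9/2 - sqrt(5)/2)*conj(1) + 2*(9/2 - sqrt(5)/2)*conj(-1) + 2*(sqrt(5)/2 + 9/2)*conj(1) + 5*(1)*conj(1) + 5*(1)*conj(-1)]
      = (1/20)[(7) + (-7) + (-9 - sqrt(5)) + (9 - sqrt(5)) + (-9 + sqrt(5)) + (sqrt(5) + 9) + (5) + (-5)] = 0/20 = 0
  <chi_rho, chi_4> = (1/20)[1*(7)*conj(1) + 1*(7)*conj(-1) + 2*(sqrt(5)/2 + 9/2)*conj(-1) + 2*(9/2 - sqrt(5)/2)*conj(1) + 2*(9/2 - sqrt(5)/2)*conj(-1) + 2*(sqrt(5)/2 + 9/2)*conj(1) + 5*(1)*conj(-1) + 5*(1)*conj(1)]
      = (1/20)[(7) + (-7) + (-9 - sqrt(5)) + (9 - sqrt(5)) + (-9 + sqrt(5)) + (sqrt(5) + 9) + (-5) + (5)] = 0/20 = 0
  <chi_rho, chi_5> = (1/20)[1*(7)*conj(2) + 1*(7)*conj(-2) + 2*(sqrt(5)/2 + 9/2)*conj(1/2 + sqrt(5)/2) + 2*(9/2 - sqrt(5)/2)*conj(-1/2 + sqrt(5)/2) + 2*(9/2 - sqrt(5)/2)*conj(1/2 - sqrt(5)/2) + 2*(sqrt(5)/2 + 9/2)*conj(-sqrt(5)/2 - 1/2) + 5*(1)*conj(0) + 5*(1)*conj(0)]
      = (1/20)[(14) + (-14) + (7 + 5*sqrt(5)) + (-7 + 5*sqrt(5)) + (7 - 5*sqrt(5)) + (-5*sqrt(5) - 7) + (0) + (0)] = 0/20 = 0
  <chi_rho, chi_6> = (1/20)[1*(7)*conj(2) + 1*(7)*conj(2) + 2*(sqrt(5)/2 + 9/2)*conj(-1/2 + sqrt(5)/2) + 2*(9/2 - sqrt(5)/2)*conj(-sqrt(5)/2 - 1/2) + 2*(9/2 - sqrt(5)/2)*conj(-sqrt(5)/2 - 1/2) + 2*(sqrt(5)/2 + 9/2)*conj(-1/2 + sqrt(5)/2) + 5*(1)*conj(0) + 5*(1)*conj(0)]
      = (1/20)[(14) + (14) + (-2 + 4*sqrt(5)) + (-4*sqrt(5) - 2) + (-4*sqrt(5) - 2) + (-2 + 4*sqrt(5)) + (0) + (0)] = 20/20 = 1
  <chi_rho, chi_7> = (1/20)[1*(7)*conj(2) + 1*(7)*conj(-2) + 2*(sqrt(5)/2 + 9/2)*conj(1/2 - sqrt(5)/2) + 2*(9/2 - sqrt(5)/2)*conj(-sqrt(5)/2 - 1/2) + 2*(9/2 - sqrt(5)/2)*conj(1/2 + sqrt(5)/2) + 2*(sqrt(5)/2 + 9/2)*conj(-1/2 + sqrt(5)/2) + 5*(1)*conj(0) + 5*(1)*conj(0)]
      = (1/20)[(14) + (-14) + (2 - 4*sqrt(5)) + (-4*sqrt(5) - 2) + (2 + 4*sqrt(5)) + (-2 + 4*sqrt(5)) + (0) + (0)] = 0/20 = 0
  <chi_rho, chi_8> = (1/20)[1*(7)*conj(2) + 1*(7)*conj(2) + 2*(sqrt(5)/2 + 9/2)*conj(-sqrt(5)/2 - 1/2) + 2*(9/2 - sqrt(5)/2)*conj(-1/2 + sqrt(5)/2) + 2*(9/2 - sqrt(5)/2)*conj(-1/2 + sqrt(5)/2) + 2*(sqrt(5)/2 + 9/2)*conj(-sqrt(5)/2 - 1/2) + 5*(1)*conj(0) + 5*(1)*conj(0)]
      = (1/20)[(14) + (14) + (-5*sqrt(5) - 7) + (-7 + 5*sqrt(5)) + (-7 + 5*sqrt(5)) + (-5*sqrt(5) - 7) + (0) + (0)] = 0/20 = 0
Dimension check: dim(rho) = sum (mult * dim) = 3*1 + 2*1 + 0*1 + 0*1 + 0*2 + 1*2 + 0*2 + 0*2 = 7 = chi_rho(e) = 7.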